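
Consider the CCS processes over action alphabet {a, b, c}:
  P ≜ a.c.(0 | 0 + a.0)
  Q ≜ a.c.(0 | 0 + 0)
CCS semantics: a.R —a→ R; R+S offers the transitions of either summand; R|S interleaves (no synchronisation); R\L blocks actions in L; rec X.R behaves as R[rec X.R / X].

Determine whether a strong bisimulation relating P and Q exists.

Reachable graph of P (4 states):
  s0 = a.c.(0 | 0 + a.0) → —a→ s1
  s1 = c.(0 | 0 + a.0) → —c→ s2
  s2 = 0 | 0 + a.0 → —a→ s3
  s3 = 0 → ∅
Reachable graph of Q (3 states):
  t0 = a.c.(0 | 0 + 0) → —a→ t1
  t1 = c.(0 | 0 + 0) → —c→ t2
  t2 = 0 | 0 + 0 → ∅
Bisimilarity quotient blocks:
  B0 = {s0}
  B1 = {s1}
  B2 = {s2}
  B3 = {s3, t2}
  B4 = {t0}
  B5 = {t1}
s0 ∈ B0, t0 ∈ B4 → different blocks

not bisimilar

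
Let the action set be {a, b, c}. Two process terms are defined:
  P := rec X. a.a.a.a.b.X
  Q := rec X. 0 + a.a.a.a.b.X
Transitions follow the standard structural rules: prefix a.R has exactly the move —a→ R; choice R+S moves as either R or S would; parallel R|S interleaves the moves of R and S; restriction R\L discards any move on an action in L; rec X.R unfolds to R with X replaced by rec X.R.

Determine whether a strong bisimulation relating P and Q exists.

bisimilar

P's transition system — 5 states:
  p0 = rec X. a.a.a.a.b.X :: ··a··> p1
  p1 = a.a.a.b.(rec X. a.a.a.a.b.X) :: ··a··> p2
  p2 = a.a.b.(rec X. a.a.a.a.b.X) :: ··a··> p3
  p3 = a.b.(rec X. a.a.a.a.b.X) :: ··a··> p4
  p4 = b.(rec X. a.a.a.a.b.X) :: ··b··> p0
Q's transition system — 5 states:
  q0 = rec X. 0 + a.a.a.a.b.X :: ··a··> q1
  q1 = a.a.a.b.(rec X. 0 + a.a.a.a.b.X) :: ··a··> q2
  q2 = a.a.b.(rec X. 0 + a.a.a.a.b.X) :: ··a··> q3
  q3 = a.b.(rec X. 0 + a.a.a.a.b.X) :: ··a··> q4
  q4 = b.(rec X. 0 + a.a.a.a.b.X) :: ··b··> q0
Coarsest stable partition (strong bisimilarity classes):
  B0 = {p0, q0}
  B1 = {p1, q1}
  B2 = {p2, q2}
  B3 = {p3, q3}
  B4 = {p4, q4}
p0 ∈ B0, q0 ∈ B0 → same block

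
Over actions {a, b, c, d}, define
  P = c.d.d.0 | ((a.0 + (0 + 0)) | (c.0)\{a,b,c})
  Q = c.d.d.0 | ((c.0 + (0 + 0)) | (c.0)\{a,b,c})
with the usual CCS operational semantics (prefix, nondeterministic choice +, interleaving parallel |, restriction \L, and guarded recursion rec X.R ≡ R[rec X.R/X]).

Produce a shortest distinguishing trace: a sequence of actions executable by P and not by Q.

P's transition system — 8 states:
  s0 = c.d.d.0 | ((a.0 + (0 + 0)) | (c.0)\{a,b,c}) :: ··a··> s1, ··c··> s2
  s1 = c.d.d.0 | (0 | (c.0)\{a,b,c}) :: ··c··> s3
  s2 = d.d.0 | ((a.0 + (0 + 0)) | (c.0)\{a,b,c}) :: ··a··> s3, ··d··> s4
  s3 = d.d.0 | (0 | (c.0)\{a,b,c}) :: ··d··> s5
  s4 = d.0 | ((a.0 + (0 + 0)) | (c.0)\{a,b,c}) :: ··a··> s5, ··d··> s6
  s5 = d.0 | (0 | (c.0)\{a,b,c}) :: ··d··> s7
  s6 = 0 | ((a.0 + (0 + 0)) | (c.0)\{a,b,c}) :: ··a··> s7
  s7 = 0 | (0 | (c.0)\{a,b,c}) :: (no moves)
Q's transition system — 8 states:
  t0 = c.d.d.0 | ((c.0 + (0 + 0)) | (c.0)\{a,b,c}) :: ··c··> t1, ··c··> t2
  t1 = c.d.d.0 | (0 | (c.0)\{a,b,c}) :: ··c··> t3
  t2 = d.d.0 | ((c.0 + (0 + 0)) | (c.0)\{a,b,c}) :: ··c··> t3, ··d··> t4
  t3 = d.d.0 | (0 | (c.0)\{a,b,c}) :: ··d··> t5
  t4 = d.0 | ((c.0 + (0 + 0)) | (c.0)\{a,b,c}) :: ··c··> t5, ··d··> t6
  t5 = d.0 | (0 | (c.0)\{a,b,c}) :: ··d··> t7
  t6 = 0 | ((c.0 + (0 + 0)) | (c.0)\{a,b,c}) :: ··c··> t7
  t7 = 0 | (0 | (c.0)\{a,b,c}) :: (no moves)
Run σ = ⟨a⟩ on P: start {s0}
  step 1 (a): {s1}
  ✓ P
Run σ = ⟨a⟩ on Q: start {t0}
  step 1 (a): ∅ (Q stuck)

a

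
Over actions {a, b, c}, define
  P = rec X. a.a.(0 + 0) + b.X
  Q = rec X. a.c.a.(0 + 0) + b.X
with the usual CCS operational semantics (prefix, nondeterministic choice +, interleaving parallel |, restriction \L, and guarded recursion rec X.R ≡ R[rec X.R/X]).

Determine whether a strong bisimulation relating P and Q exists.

LTS(P): 3 reachable states
  p0 = rec X. a.a.(0 + 0) + b.X ⊢ =a=> p1, =b=> p0
  p1 = a.(0 + 0) ⊢ =a=> p2
  p2 = 0 + 0 ⊢ (no moves)
LTS(Q): 4 reachable states
  q0 = rec X. a.c.a.(0 + 0) + b.X ⊢ =a=> q1, =b=> q0
  q1 = c.a.(0 + 0) ⊢ =c=> q2
  q2 = a.(0 + 0) ⊢ =a=> q3
  q3 = 0 + 0 ⊢ (no moves)
Coarsest stable partition (strong bisimilarity classes):
  B0 = {p0}
  B1 = {p1, q2}
  B2 = {p2, q3}
  B3 = {q0}
  B4 = {q1}
p0 ∈ B0, q0 ∈ B3 → different blocks

not bisimilar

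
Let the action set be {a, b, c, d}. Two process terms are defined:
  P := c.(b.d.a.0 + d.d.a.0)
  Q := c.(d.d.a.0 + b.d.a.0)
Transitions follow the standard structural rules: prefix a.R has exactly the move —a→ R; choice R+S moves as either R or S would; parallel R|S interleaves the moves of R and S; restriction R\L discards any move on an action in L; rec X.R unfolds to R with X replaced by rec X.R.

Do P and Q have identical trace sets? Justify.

trace-equivalent

P's transition system — 5 states:
  p0 = c.(b.d.a.0 + d.d.a.0) :: --c--▸ p1
  p1 = b.d.a.0 + d.d.a.0 :: --b--▸ p2, --d--▸ p2
  p2 = d.a.0 :: --d--▸ p3
  p3 = a.0 :: --a--▸ p4
  p4 = 0 :: (no moves)
Q's transition system — 5 states:
  q0 = c.(d.d.a.0 + b.d.a.0) :: --c--▸ q1
  q1 = d.d.a.0 + b.d.a.0 :: --b--▸ q2, --d--▸ q2
  q2 = d.a.0 :: --d--▸ q3
  q3 = a.0 :: --a--▸ q4
  q4 = 0 :: (no moves)
Bisimilarity quotient blocks:
  B0 = {p0, q0}
  B1 = {p1, q1}
  B2 = {p2, q2}
  B3 = {p3, q3}
  B4 = {p4, q4}
p0 ∈ B0, q0 ∈ B0 → same block
Bisimilar ⇒ trace-equivalent.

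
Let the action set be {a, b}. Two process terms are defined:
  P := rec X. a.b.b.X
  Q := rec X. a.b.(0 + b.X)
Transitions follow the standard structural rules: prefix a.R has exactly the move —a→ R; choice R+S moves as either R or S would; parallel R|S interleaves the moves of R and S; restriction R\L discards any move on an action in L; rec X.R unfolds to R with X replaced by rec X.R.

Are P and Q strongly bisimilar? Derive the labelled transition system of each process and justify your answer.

P ~ Q

P's transition system — 3 states:
  m0 = rec X. a.b.b.X :: —a→ m1
  m1 = b.b.(rec X. a.b.b.X) :: —b→ m2
  m2 = b.(rec X. a.b.b.X) :: —b→ m0
Q's transition system — 3 states:
  n0 = rec X. a.b.(0 + b.X) :: —a→ n1
  n1 = b.(0 + b.(rec X. a.b.(0 + b.X))) :: —b→ n2
  n2 = 0 + b.(rec X. a.b.(0 + b.X)) :: —b→ n0
Partition-refinement fixed point:
  B0 = {m0, n0}
  B1 = {m1, n1}
  B2 = {m2, n2}
m0 ∈ B0, n0 ∈ B0 → same block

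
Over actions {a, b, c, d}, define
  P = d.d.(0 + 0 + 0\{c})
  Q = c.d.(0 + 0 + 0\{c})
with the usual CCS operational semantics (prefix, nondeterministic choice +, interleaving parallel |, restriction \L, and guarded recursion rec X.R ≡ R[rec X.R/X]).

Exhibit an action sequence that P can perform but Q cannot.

Reachable graph of P (3 states):
  u0 = d.d.(0 + 0 + 0\{c}) :: =d=> u1
  u1 = d.(0 + 0 + 0\{c}) :: =d=> u2
  u2 = 0 + 0 + 0\{c} :: ∅
Reachable graph of Q (3 states):
  v0 = c.d.(0 + 0 + 0\{c}) :: =c=> v1
  v1 = d.(0 + 0 + 0\{c}) :: =d=> v2
  v2 = 0 + 0 + 0\{c} :: ∅
Executing d from P (initial set {u0}):
  [1] d ⇒ {u1}
  P completes σ.
Executing d from Q (initial set {v0}):
  [1] d ⇒ ∅ (Q stuck)

d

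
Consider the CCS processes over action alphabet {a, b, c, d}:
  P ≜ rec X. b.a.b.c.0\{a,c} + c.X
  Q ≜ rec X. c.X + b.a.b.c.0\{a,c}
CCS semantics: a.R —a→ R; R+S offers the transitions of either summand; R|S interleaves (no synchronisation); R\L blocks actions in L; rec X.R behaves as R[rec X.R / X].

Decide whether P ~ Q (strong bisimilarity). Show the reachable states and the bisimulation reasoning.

P's transition system — 5 states:
  u0 = rec X. b.a.b.c.0\{a,c} + c.X :: -b-> u1, -c-> u0
  u1 = a.b.c.0\{a,c} :: -a-> u2
  u2 = b.c.0\{a,c} :: -b-> u3
  u3 = c.0\{a,c} :: -c-> u4
  u4 = 0\{a,c} :: deadlocked
Q's transition system — 5 states:
  v0 = rec X. c.X + b.a.b.c.0\{a,c} :: -b-> v1, -c-> v0
  v1 = a.b.c.0\{a,c} :: -a-> v2
  v2 = b.c.0\{a,c} :: -b-> v3
  v3 = c.0\{a,c} :: -c-> v4
  v4 = 0\{a,c} :: deadlocked
Partition-refinement fixed point:
  B0 = {u0, v0}
  B1 = {u1, v1}
  B2 = {u2, v2}
  B3 = {u3, v3}
  B4 = {u4, v4}
u0 ∈ B0, v0 ∈ B0 → same block

P ~ Q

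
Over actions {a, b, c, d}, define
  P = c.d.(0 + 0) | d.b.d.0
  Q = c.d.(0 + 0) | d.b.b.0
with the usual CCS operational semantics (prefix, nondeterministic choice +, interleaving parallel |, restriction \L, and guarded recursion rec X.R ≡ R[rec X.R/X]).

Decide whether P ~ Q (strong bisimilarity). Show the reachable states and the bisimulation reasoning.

P ≁ Q

P's transition system — 12 states:
  u0 = c.d.(0 + 0) | d.b.d.0 | --c--▸ u1, --d--▸ u2
  u1 = d.(0 + 0) | d.b.d.0 | --d--▸ u3, --d--▸ u4
  u2 = c.d.(0 + 0) | b.d.0 | --b--▸ u5, --c--▸ u4
  u3 = (0 + 0) | d.b.d.0 | --d--▸ u6
  u4 = d.(0 + 0) | b.d.0 | --b--▸ u7, --d--▸ u6
  u5 = c.d.(0 + 0) | d.0 | --c--▸ u7, --d--▸ u8
  u6 = (0 + 0) | b.d.0 | --b--▸ u9
  u7 = d.(0 + 0) | d.0 | --d--▸ u10, --d--▸ u9
  u8 = c.d.(0 + 0) | 0 | --c--▸ u10
  u9 = (0 + 0) | d.0 | --d--▸ u11
  u10 = d.(0 + 0) | 0 | --d--▸ u11
  u11 = (0 + 0) | 0 | deadlocked
Q's transition system — 12 states:
  v0 = c.d.(0 + 0) | d.b.b.0 | --c--▸ v1, --d--▸ v2
  v1 = d.(0 + 0) | d.b.b.0 | --d--▸ v3, --d--▸ v4
  v2 = c.d.(0 + 0) | b.b.0 | --b--▸ v5, --c--▸ v4
  v3 = (0 + 0) | d.b.b.0 | --d--▸ v6
  v4 = d.(0 + 0) | b.b.0 | --b--▸ v7, --d--▸ v6
  v5 = c.d.(0 + 0) | b.0 | --b--▸ v8, --c--▸ v7
  v6 = (0 + 0) | b.b.0 | --b--▸ v9
  v7 = d.(0 + 0) | b.0 | --b--▸ v10, --d--▸ v9
  v8 = c.d.(0 + 0) | 0 | --c--▸ v10
  v9 = (0 + 0) | b.0 | --b--▸ v11
  v10 = d.(0 + 0) | 0 | --d--▸ v11
  v11 = (0 + 0) | 0 | deadlocked
Bisimilarity quotient blocks:
  B0 = {u0}
  B1 = {u2}
  B2 = {u5}
  B3 = {u7}
  B4 = {u10, u9, v10}
  B5 = {u11, v11}
  B6 = {u8, v8}
  B7 = {u4}
  B8 = {u6}
  B9 = {u1}
  B10 = {u3}
  B11 = {v0}
  B12 = {v2}
  B13 = {v4}
  B14 = {v6}
  B15 = {v9}
  B16 = {v7}
  B17 = {v5}
  B18 = {v1}
  B19 = {v3}
u0 ∈ B0, v0 ∈ B11 → different blocks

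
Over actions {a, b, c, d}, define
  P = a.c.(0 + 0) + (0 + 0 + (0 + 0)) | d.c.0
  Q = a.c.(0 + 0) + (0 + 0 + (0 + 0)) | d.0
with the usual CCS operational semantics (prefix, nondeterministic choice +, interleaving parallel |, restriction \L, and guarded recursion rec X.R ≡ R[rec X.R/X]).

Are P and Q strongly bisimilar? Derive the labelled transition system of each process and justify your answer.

LTS(P): 5 reachable states
  m0 = a.c.(0 + 0) + (0 + 0 + (0 + 0)) | d.c.0 → =a=> m1, =d=> m2
  m1 = c.(0 + 0) → =c=> m3
  m2 = (0 + 0 + (0 + 0)) | c.0 → =c=> m4
  m3 = 0 + 0 → deadlocked
  m4 = (0 + 0 + (0 + 0)) | 0 → deadlocked
LTS(Q): 4 reachable states
  n0 = a.c.(0 + 0) + (0 + 0 + (0 + 0)) | d.0 → =a=> n1, =d=> n2
  n1 = c.(0 + 0) → =c=> n3
  n2 = (0 + 0 + (0 + 0)) | 0 → deadlocked
  n3 = 0 + 0 → deadlocked
Partition-refinement fixed point:
  B0 = {m0}
  B1 = {m1, m2, n1}
  B2 = {m3, m4, n2, n3}
  B3 = {n0}
m0 ∈ B0, n0 ∈ B3 → different blocks

not bisimilar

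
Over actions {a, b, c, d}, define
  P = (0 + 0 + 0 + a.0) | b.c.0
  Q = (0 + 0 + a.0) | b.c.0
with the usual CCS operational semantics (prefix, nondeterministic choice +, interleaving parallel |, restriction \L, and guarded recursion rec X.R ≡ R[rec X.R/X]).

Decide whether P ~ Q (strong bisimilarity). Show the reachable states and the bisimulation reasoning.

P's transition system — 6 states:
  p0 = (0 + 0 + 0 + a.0) | b.c.0 → ··a··> p1, ··b··> p2
  p1 = 0 | b.c.0 → ··b··> p3
  p2 = (0 + 0 + 0 + a.0) | c.0 → ··a··> p3, ··c··> p4
  p3 = 0 | c.0 → ··c··> p5
  p4 = (0 + 0 + 0 + a.0) | 0 → ··a··> p5
  p5 = 0 | 0 → deadlocked
Q's transition system — 6 states:
  q0 = (0 + 0 + a.0) | b.c.0 → ··a··> q1, ··b··> q2
  q1 = 0 | b.c.0 → ··b··> q3
  q2 = (0 + 0 + a.0) | c.0 → ··a··> q3, ··c··> q4
  q3 = 0 | c.0 → ··c··> q5
  q4 = (0 + 0 + a.0) | 0 → ··a··> q5
  q5 = 0 | 0 → deadlocked
Partition-refinement fixed point:
  B0 = {p0, q0}
  B1 = {p1, q1}
  B2 = {p3, q3}
  B3 = {p5, q5}
  B4 = {p2, q2}
  B5 = {p4, q4}
p0 ∈ B0, q0 ∈ B0 → same block

P ~ Q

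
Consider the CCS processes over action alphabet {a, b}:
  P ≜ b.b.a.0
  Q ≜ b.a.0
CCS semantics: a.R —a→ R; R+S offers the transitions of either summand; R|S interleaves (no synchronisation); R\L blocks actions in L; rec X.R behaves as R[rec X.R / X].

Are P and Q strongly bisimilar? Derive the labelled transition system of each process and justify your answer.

P's transition system — 4 states:
  m0 = b.b.a.0 → ··b··> m1
  m1 = b.a.0 → ··b··> m2
  m2 = a.0 → ··a··> m3
  m3 = 0 → ∅
Q's transition system — 3 states:
  n0 = b.a.0 → ··b··> n1
  n1 = a.0 → ··a··> n2
  n2 = 0 → ∅
Coarsest stable partition (strong bisimilarity classes):
  B0 = {m0}
  B1 = {m1, n0}
  B2 = {m2, n1}
  B3 = {m3, n2}
m0 ∈ B0, n0 ∈ B1 → different blocks

not bisimilar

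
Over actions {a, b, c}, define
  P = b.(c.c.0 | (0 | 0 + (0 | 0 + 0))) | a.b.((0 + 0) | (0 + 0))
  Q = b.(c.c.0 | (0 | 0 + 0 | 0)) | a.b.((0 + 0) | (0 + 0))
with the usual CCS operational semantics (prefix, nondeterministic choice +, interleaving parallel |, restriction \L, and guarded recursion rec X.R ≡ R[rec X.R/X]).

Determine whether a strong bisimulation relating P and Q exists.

Reachable graph of P (12 states):
  u0 = b.(c.c.0 | (0 | 0 + (0 | 0 + 0))) | a.b.((0 + 0) | (0 + 0)) | —a→ u1, —b→ u2
  u1 = b.(c.c.0 | (0 | 0 + (0 | 0 + 0))) | b.((0 + 0) | (0 + 0)) | —b→ u3, —b→ u4
  u2 = c.c.0 | (0 | 0 + (0 | 0 + 0)) | a.b.((0 + 0) | (0 + 0)) | —a→ u4, —c→ u5
  u3 = b.(c.c.0 | (0 | 0 + (0 | 0 + 0))) | ((0 + 0) | (0 + 0)) | —b→ u6
  u4 = c.c.0 | (0 | 0 + (0 | 0 + 0)) | b.((0 + 0) | (0 + 0)) | —b→ u6, —c→ u7
  u5 = c.0 | (0 | 0 + (0 | 0 + 0)) | a.b.((0 + 0) | (0 + 0)) | —a→ u7, —c→ u8
  u6 = c.c.0 | (0 | 0 + (0 | 0 + 0)) | ((0 + 0) | (0 + 0)) | —c→ u9
  u7 = c.0 | (0 | 0 + (0 | 0 + 0)) | b.((0 + 0) | (0 + 0)) | —b→ u9, —c→ u10
  u8 = 0 | (0 | 0 + (0 | 0 + 0)) | a.b.((0 + 0) | (0 + 0)) | —a→ u10
  u9 = c.0 | (0 | 0 + (0 | 0 + 0)) | ((0 + 0) | (0 + 0)) | —c→ u11
  u10 = 0 | (0 | 0 + (0 | 0 + 0)) | b.((0 + 0) | (0 + 0)) | —b→ u11
  u11 = 0 | (0 | 0 + (0 | 0 + 0)) | ((0 + 0) | (0 + 0)) | stopped
Reachable graph of Q (12 states):
  v0 = b.(c.c.0 | (0 | 0 + 0 | 0)) | a.b.((0 + 0) | (0 + 0)) | —a→ v1, —b→ v2
  v1 = b.(c.c.0 | (0 | 0 + 0 | 0)) | b.((0 + 0) | (0 + 0)) | —b→ v3, —b→ v4
  v2 = c.c.0 | (0 | 0 + 0 | 0) | a.b.((0 + 0) | (0 + 0)) | —a→ v4, —c→ v5
  v3 = b.(c.c.0 | (0 | 0 + 0 | 0)) | ((0 + 0) | (0 + 0)) | —b→ v6
  v4 = c.c.0 | (0 | 0 + 0 | 0) | b.((0 + 0) | (0 + 0)) | —b→ v6, —c→ v7
  v5 = c.0 | (0 | 0 + 0 | 0) | a.b.((0 + 0) | (0 + 0)) | —a→ v7, —c→ v8
  v6 = c.c.0 | (0 | 0 + 0 | 0) | ((0 + 0) | (0 + 0)) | —c→ v9
  v7 = c.0 | (0 | 0 + 0 | 0) | b.((0 + 0) | (0 + 0)) | —b→ v9, —c→ v10
  v8 = 0 | (0 | 0 + 0 | 0) | a.b.((0 + 0) | (0 + 0)) | —a→ v10
  v9 = c.0 | (0 | 0 + 0 | 0) | ((0 + 0) | (0 + 0)) | —c→ v11
  v10 = 0 | (0 | 0 + 0 | 0) | b.((0 + 0) | (0 + 0)) | —b→ v11
  v11 = 0 | (0 | 0 + 0 | 0) | ((0 + 0) | (0 + 0)) | stopped
Coarsest stable partition (strong bisimilarity classes):
  B0 = {u0, v0}
  B1 = {u1, v1}
  B2 = {u3, v3}
  B3 = {u6, v6}
  B4 = {u9, v9}
  B5 = {u11, v11}
  B6 = {u4, v4}
  B7 = {u7, v7}
  B8 = {u10, v10}
  B9 = {u2, v2}
  B10 = {u5, v5}
  B11 = {u8, v8}
u0 ∈ B0, v0 ∈ B0 → same block

bisimilar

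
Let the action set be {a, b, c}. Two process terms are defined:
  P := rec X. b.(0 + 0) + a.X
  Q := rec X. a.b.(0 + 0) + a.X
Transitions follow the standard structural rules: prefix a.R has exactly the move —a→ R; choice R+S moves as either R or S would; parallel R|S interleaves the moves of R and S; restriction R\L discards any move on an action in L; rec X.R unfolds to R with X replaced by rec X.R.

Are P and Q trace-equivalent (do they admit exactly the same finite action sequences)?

traces(P) ≠ traces(Q) — witness ⟨b⟩

Reachable graph of P (2 states):
  u0 = rec X. b.(0 + 0) + a.X | --a--▸ u0, --b--▸ u1
  u1 = 0 + 0 | ·
Reachable graph of Q (3 states):
  v0 = rec X. a.b.(0 + 0) + a.X | --a--▸ v0, --a--▸ v1
  v1 = b.(0 + 0) | --b--▸ v2
  v2 = 0 + 0 | ·
Trace ⟨b⟩ through P, begin at {u0}:
  step 1 (b): {u1}
  ✓ P
Trace ⟨b⟩ through Q, begin at {v0}:
  step 1 (b): no successor for Q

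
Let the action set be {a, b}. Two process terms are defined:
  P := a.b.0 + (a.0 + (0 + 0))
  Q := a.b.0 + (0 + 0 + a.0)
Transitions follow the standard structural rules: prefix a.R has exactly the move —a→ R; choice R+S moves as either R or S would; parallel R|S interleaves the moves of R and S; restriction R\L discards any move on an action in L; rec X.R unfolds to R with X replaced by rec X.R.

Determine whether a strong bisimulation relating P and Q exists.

P's transition system — 3 states:
  m0 = a.b.0 + (a.0 + (0 + 0)) has moves —a→ m1, —a→ m2
  m1 = 0 has moves ∅
  m2 = b.0 has moves —b→ m1
Q's transition system — 3 states:
  n0 = a.b.0 + (0 + 0 + a.0) has moves —a→ n1, —a→ n2
  n1 = 0 has moves ∅
  n2 = b.0 has moves —b→ n1
Bisimilarity quotient blocks:
  B0 = {m0, n0}
  B1 = {m2, n2}
  B2 = {m1, n1}
m0 ∈ B0, n0 ∈ B0 → same block

P ~ Q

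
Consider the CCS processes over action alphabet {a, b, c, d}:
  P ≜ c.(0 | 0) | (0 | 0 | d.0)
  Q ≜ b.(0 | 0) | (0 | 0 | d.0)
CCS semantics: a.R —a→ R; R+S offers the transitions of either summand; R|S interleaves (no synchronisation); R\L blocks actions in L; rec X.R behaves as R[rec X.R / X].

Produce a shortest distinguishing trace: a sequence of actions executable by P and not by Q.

c

LTS(P): 4 reachable states
  u0 = c.(0 | 0) | (0 | 0 | d.0) :: ··c··> u1, ··d··> u2
  u1 = 0 | 0 | (0 | 0 | d.0) :: ··d··> u3
  u2 = c.(0 | 0) | (0 | 0 | 0) :: ··c··> u3
  u3 = 0 | 0 | (0 | 0 | 0) :: stopped
LTS(Q): 4 reachable states
  v0 = b.(0 | 0) | (0 | 0 | d.0) :: ··b··> v1, ··d··> v2
  v1 = 0 | 0 | (0 | 0 | d.0) :: ··d··> v3
  v2 = b.(0 | 0) | (0 | 0 | 0) :: ··b··> v3
  v3 = 0 | 0 | (0 | 0 | 0) :: stopped
Trace ⟨c⟩ through P, begin at {u0}:
  after c @ step 1: {u1}
  — P admits the full trace.
Trace ⟨c⟩ through Q, begin at {v0}:
  after c @ step 1: ∅  — Q cannot continue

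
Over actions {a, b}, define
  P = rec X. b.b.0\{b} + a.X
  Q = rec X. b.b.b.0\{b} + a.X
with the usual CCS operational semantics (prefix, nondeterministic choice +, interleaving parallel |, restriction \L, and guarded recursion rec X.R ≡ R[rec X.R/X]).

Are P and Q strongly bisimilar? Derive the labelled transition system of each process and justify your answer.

P ≁ Q

P's transition system — 3 states:
  u0 = rec X. b.b.0\{b} + a.X → --a--▸ u0, --b--▸ u1
  u1 = b.0\{b} → --b--▸ u2
  u2 = 0\{b} → stopped
Q's transition system — 4 states:
  v0 = rec X. b.b.b.0\{b} + a.X → --a--▸ v0, --b--▸ v1
  v1 = b.b.0\{b} → --b--▸ v2
  v2 = b.0\{b} → --b--▸ v3
  v3 = 0\{b} → stopped
Coarsest stable partition (strong bisimilarity classes):
  B0 = {u0}
  B1 = {u1, v2}
  B2 = {u2, v3}
  B3 = {v0}
  B4 = {v1}
u0 ∈ B0, v0 ∈ B3 → different blocks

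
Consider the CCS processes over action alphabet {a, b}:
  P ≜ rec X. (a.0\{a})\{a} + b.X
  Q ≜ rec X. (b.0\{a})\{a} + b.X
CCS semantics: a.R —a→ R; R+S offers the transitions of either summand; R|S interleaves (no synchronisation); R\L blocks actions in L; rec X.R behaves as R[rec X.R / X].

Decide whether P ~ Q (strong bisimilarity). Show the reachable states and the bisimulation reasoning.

NO

P's transition system — 1 states:
  m0 = rec X. (a.0\{a})\{a} + b.X ⊢ —b→ m0
Q's transition system — 2 states:
  n0 = rec X. (b.0\{a})\{a} + b.X ⊢ —b→ n0, —b→ n1
  n1 = 0\{a}\{a} ⊢ stopped
Coarsest stable partition (strong bisimilarity classes):
  B0 = {m0}
  B1 = {n0}
  B2 = {n1}
m0 ∈ B0, n0 ∈ B1 → different blocks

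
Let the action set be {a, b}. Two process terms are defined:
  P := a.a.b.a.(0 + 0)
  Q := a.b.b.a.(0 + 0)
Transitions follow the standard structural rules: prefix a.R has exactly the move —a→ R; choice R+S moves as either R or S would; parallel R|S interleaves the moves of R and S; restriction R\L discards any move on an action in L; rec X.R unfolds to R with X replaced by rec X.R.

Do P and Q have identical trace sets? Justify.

traces(P) ≠ traces(Q) — witness ⟨aa⟩

Reachable graph of P (5 states):
  u0 = a.a.b.a.(0 + 0) ⊢ -a-> u1
  u1 = a.b.a.(0 + 0) ⊢ -a-> u2
  u2 = b.a.(0 + 0) ⊢ -b-> u3
  u3 = a.(0 + 0) ⊢ -a-> u4
  u4 = 0 + 0 ⊢ (no moves)
Reachable graph of Q (5 states):
  v0 = a.b.b.a.(0 + 0) ⊢ -a-> v1
  v1 = b.b.a.(0 + 0) ⊢ -b-> v2
  v2 = b.a.(0 + 0) ⊢ -b-> v3
  v3 = a.(0 + 0) ⊢ -a-> v4
  v4 = 0 + 0 ⊢ (no moves)
Executing aa from P (initial set {u0}):
  [1] a ⇒ {u1}
  [2] a ⇒ {u2}
  ✓ P
Executing aa from Q (initial set {v0}):
  [1] a ⇒ {v1}
  [2] a ⇒ ∅  — Q cannot continue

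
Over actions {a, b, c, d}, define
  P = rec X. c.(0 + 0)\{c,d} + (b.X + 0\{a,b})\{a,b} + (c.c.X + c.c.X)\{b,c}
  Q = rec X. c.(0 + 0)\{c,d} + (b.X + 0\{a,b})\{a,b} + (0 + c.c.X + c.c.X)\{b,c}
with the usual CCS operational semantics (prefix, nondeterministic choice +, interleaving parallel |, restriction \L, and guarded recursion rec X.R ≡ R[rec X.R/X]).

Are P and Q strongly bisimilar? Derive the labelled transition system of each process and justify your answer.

YES

Reachable graph of P (2 states):
  u0 = rec X. c.(0 + 0)\{c,d} + (b.X + 0\{a,b})\{a,b} + (c.c.X + c.c.X)\{b,c} | =c=> u1
  u1 = (0 + 0)\{c,d} | ·
Reachable graph of Q (2 states):
  v0 = rec X. c.(0 + 0)\{c,d} + (b.X + 0\{a,b})\{a,b} + (0 + c.c.X + c.c.X)\{b,c} | =c=> v1
  v1 = (0 + 0)\{c,d} | ·
Partition-refinement fixed point:
  B0 = {u0, v0}
  B1 = {u1, v1}
u0 ∈ B0, v0 ∈ B0 → same block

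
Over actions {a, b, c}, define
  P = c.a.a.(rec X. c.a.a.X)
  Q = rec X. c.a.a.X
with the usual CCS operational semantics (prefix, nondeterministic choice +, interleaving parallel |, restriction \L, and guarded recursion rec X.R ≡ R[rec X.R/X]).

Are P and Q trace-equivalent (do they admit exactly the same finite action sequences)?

trace-equivalent

P's transition system — 4 states:
  s0 = c.a.a.(rec X. c.a.a.X) has moves ··c··> s1
  s1 = a.a.(rec X. c.a.a.X) has moves ··a··> s2
  s2 = a.(rec X. c.a.a.X) has moves ··a··> s3
  s3 = rec X. c.a.a.X has moves ··c··> s1
Q's transition system — 3 states:
  t0 = rec X. c.a.a.X has moves ··c··> t1
  t1 = a.a.(rec X. c.a.a.X) has moves ··a··> t2
  t2 = a.(rec X. c.a.a.X) has moves ··a··> t0
Partition-refinement fixed point:
  B0 = {s0, s3, t0}
  B1 = {s1, t1}
  B2 = {s2, t2}
s0 ∈ B0, t0 ∈ B0 → same block
Bisimilar ⇒ trace-equivalent.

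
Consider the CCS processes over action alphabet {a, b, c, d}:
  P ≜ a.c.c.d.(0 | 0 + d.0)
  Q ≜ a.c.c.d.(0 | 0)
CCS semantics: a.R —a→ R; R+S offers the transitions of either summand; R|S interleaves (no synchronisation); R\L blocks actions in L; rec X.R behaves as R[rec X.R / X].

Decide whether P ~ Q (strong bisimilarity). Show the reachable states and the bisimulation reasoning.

not bisimilar

LTS(P): 6 reachable states
  p0 = a.c.c.d.(0 | 0 + d.0) → --a--▸ p1
  p1 = c.c.d.(0 | 0 + d.0) → --c--▸ p2
  p2 = c.d.(0 | 0 + d.0) → --c--▸ p3
  p3 = d.(0 | 0 + d.0) → --d--▸ p4
  p4 = 0 | 0 + d.0 → --d--▸ p5
  p5 = 0 → stopped
LTS(Q): 5 reachable states
  q0 = a.c.c.d.(0 | 0) → --a--▸ q1
  q1 = c.c.d.(0 | 0) → --c--▸ q2
  q2 = c.d.(0 | 0) → --c--▸ q3
  q3 = d.(0 | 0) → --d--▸ q4
  q4 = 0 | 0 → stopped
Bisimilarity quotient blocks:
  B0 = {p0}
  B1 = {p1}
  B2 = {p2}
  B3 = {p3}
  B4 = {p4, q3}
  B5 = {p5, q4}
  B6 = {q0}
  B7 = {q1}
  B8 = {q2}
p0 ∈ B0, q0 ∈ B6 → different blocks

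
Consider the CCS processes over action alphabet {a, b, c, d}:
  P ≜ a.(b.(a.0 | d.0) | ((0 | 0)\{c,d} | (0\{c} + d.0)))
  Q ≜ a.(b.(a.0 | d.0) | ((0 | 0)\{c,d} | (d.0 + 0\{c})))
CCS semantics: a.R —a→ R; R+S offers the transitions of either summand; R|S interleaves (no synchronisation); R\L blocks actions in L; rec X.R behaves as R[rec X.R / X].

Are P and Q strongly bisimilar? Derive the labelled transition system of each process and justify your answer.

P's transition system — 11 states:
  s0 = a.(b.(a.0 | d.0) | ((0 | 0)\{c,d} | (0\{c} + d.0))) ⊢ -a-> s1
  s1 = b.(a.0 | d.0) | ((0 | 0)\{c,d} | (0\{c} + d.0)) ⊢ -b-> s2, -d-> s3
  s2 = a.0 | d.0 | ((0 | 0)\{c,d} | (0\{c} + d.0)) ⊢ -a-> s4, -d-> s5, -d-> s6
  s3 = b.(a.0 | d.0) | ((0 | 0)\{c,d} | 0) ⊢ -b-> s6
  s4 = 0 | d.0 | ((0 | 0)\{c,d} | (0\{c} + d.0)) ⊢ -d-> s7, -d-> s8
  s5 = a.0 | 0 | ((0 | 0)\{c,d} | (0\{c} + d.0)) ⊢ -a-> s7, -d-> s9
  s6 = a.0 | d.0 | ((0 | 0)\{c,d} | 0) ⊢ -a-> s8, -d-> s9
  s7 = 0 | 0 | ((0 | 0)\{c,d} | (0\{c} + d.0)) ⊢ -d-> s10
  s8 = 0 | d.0 | ((0 | 0)\{c,d} | 0) ⊢ -d-> s10
  s9 = a.0 | 0 | ((0 | 0)\{c,d} | 0) ⊢ -a-> s10
  s10 = 0 | 0 | ((0 | 0)\{c,d} | 0) ⊢ deadlocked
Q's transition system — 11 states:
  t0 = a.(b.(a.0 | d.0) | ((0 | 0)\{c,d} | (d.0 + 0\{c}))) ⊢ -a-> t1
  t1 = b.(a.0 | d.0) | ((0 | 0)\{c,d} | (d.0 + 0\{c})) ⊢ -b-> t2, -d-> t3
  t2 = a.0 | d.0 | ((0 | 0)\{c,d} | (d.0 + 0\{c})) ⊢ -a-> t4, -d-> t5, -d-> t6
  t3 = b.(a.0 | d.0) | ((0 | 0)\{c,d} | 0) ⊢ -b-> t6
  t4 = 0 | d.0 | ((0 | 0)\{c,d} | (d.0 + 0\{c})) ⊢ -d-> t7, -d-> t8
  t5 = a.0 | 0 | ((0 | 0)\{c,d} | (d.0 + 0\{c})) ⊢ -a-> t7, -d-> t9
  t6 = a.0 | d.0 | ((0 | 0)\{c,d} | 0) ⊢ -a-> t8, -d-> t9
  t7 = 0 | 0 | ((0 | 0)\{c,d} | (d.0 + 0\{c})) ⊢ -d-> t10
  t8 = 0 | d.0 | ((0 | 0)\{c,d} | 0) ⊢ -d-> t10
  t9 = a.0 | 0 | ((0 | 0)\{c,d} | 0) ⊢ -a-> t10
  t10 = 0 | 0 | ((0 | 0)\{c,d} | 0) ⊢ deadlocked
Bisimilarity quotient blocks:
  B0 = {s0, t0}
  B1 = {s1, t1}
  B2 = {s2, t2}
  B3 = {s4, t4}
  B4 = {s7, s8, t7, t8}
  B5 = {s10, t10}
  B6 = {s5, s6, t5, t6}
  B7 = {s9, t9}
  B8 = {s3, t3}
s0 ∈ B0, t0 ∈ B0 → same block

bisimilar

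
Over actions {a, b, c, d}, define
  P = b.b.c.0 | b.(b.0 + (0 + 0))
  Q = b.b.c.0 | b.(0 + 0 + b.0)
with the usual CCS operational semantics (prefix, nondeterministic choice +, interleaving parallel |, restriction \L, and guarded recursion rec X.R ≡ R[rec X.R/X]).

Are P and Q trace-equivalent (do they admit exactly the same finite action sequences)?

YES

LTS(P): 12 reachable states
  u0 = b.b.c.0 | b.(b.0 + (0 + 0)) | ··b··> u1, ··b··> u2
  u1 = b.b.c.0 | (b.0 + (0 + 0)) | ··b··> u3, ··b··> u4
  u2 = b.c.0 | b.(b.0 + (0 + 0)) | ··b··> u4, ··b··> u5
  u3 = b.b.c.0 | 0 | ··b··> u6
  u4 = b.c.0 | (b.0 + (0 + 0)) | ··b··> u6, ··b··> u7
  u5 = c.0 | b.(b.0 + (0 + 0)) | ··b··> u7, ··c··> u8
  u6 = b.c.0 | 0 | ··b··> u9
  u7 = c.0 | (b.0 + (0 + 0)) | ··b··> u9, ··c··> u10
  u8 = 0 | b.(b.0 + (0 + 0)) | ··b··> u10
  u9 = c.0 | 0 | ··c··> u11
  u10 = 0 | (b.0 + (0 + 0)) | ··b··> u11
  u11 = 0 | 0 | stopped
LTS(Q): 12 reachable states
  v0 = b.b.c.0 | b.(0 + 0 + b.0) | ··b··> v1, ··b··> v2
  v1 = b.b.c.0 | (0 + 0 + b.0) | ··b··> v3, ··b··> v4
  v2 = b.c.0 | b.(0 + 0 + b.0) | ··b··> v4, ··b··> v5
  v3 = b.b.c.0 | 0 | ··b··> v6
  v4 = b.c.0 | (0 + 0 + b.0) | ··b··> v6, ··b··> v7
  v5 = c.0 | b.(0 + 0 + b.0) | ··b··> v7, ··c··> v8
  v6 = b.c.0 | 0 | ··b··> v9
  v7 = c.0 | (0 + 0 + b.0) | ··b··> v9, ··c··> v10
  v8 = 0 | b.(0 + 0 + b.0) | ··b··> v10
  v9 = c.0 | 0 | ··c··> v11
  v10 = 0 | (0 + 0 + b.0) | ··b··> v11
  v11 = 0 | 0 | stopped
Coarsest stable partition (strong bisimilarity classes):
  B0 = {u0, v0}
  B1 = {u1, v1}
  B2 = {u3, v3}
  B3 = {u6, v6}
  B4 = {u9, v9}
  B5 = {u11, v11}
  B6 = {u4, v4}
  B7 = {u7, v7}
  B8 = {u10, v10}
  B9 = {u2, v2}
  B10 = {u5, v5}
  B11 = {u8, v8}
u0 ∈ B0, v0 ∈ B0 → same block
Bisimilar ⇒ trace-equivalent.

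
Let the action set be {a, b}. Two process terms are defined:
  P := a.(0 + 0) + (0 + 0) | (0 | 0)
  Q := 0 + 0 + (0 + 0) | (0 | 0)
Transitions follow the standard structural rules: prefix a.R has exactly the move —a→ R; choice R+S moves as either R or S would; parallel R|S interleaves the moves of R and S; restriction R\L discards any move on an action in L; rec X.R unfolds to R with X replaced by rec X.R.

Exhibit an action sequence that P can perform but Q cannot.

P's transition system — 2 states:
  s0 = a.(0 + 0) + (0 + 0) | (0 | 0) ⊢ =a=> s1
  s1 = 0 + 0 ⊢ (no moves)
Q's transition system — 1 states:
  t0 = 0 + 0 + (0 + 0) | (0 | 0) ⊢ (no moves)
Executing a from P (initial set {s0}):
  step 1 (a): {s1}
  — P admits the full trace.
Executing a from Q (initial set {t0}):
  step 1 (a): ∅ (Q stuck)

a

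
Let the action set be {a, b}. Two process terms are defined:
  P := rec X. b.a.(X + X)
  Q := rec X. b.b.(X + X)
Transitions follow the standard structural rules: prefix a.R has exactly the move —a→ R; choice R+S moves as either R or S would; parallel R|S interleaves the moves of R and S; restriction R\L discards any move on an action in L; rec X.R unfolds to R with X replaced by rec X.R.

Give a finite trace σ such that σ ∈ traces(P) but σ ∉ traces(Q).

LTS(P): 3 reachable states
  s0 = rec X. b.a.(X + X) :: =b=> s1
  s1 = a.((rec X. b.a.(X + X)) + (rec X. b.a.(X + X))) :: =a=> s2
  s2 = (rec X. b.a.(X + X)) + (rec X. b.a.(X + X)) :: =b=> s1
LTS(Q): 3 reachable states
  t0 = rec X. b.b.(X + X) :: =b=> t1
  t1 = b.((rec X. b.b.(X + X)) + (rec X. b.b.(X + X))) :: =b=> t2
  t2 = (rec X. b.b.(X + X)) + (rec X. b.b.(X + X)) :: =b=> t1
Executing ba from P (initial set {s0}):
  [1] b ⇒ {s1}
  [2] a ⇒ {s2}
  ✓ P
Executing ba from Q (initial set {t0}):
  [1] b ⇒ {t1}
  [2] a ⇒ no successor for Q

ba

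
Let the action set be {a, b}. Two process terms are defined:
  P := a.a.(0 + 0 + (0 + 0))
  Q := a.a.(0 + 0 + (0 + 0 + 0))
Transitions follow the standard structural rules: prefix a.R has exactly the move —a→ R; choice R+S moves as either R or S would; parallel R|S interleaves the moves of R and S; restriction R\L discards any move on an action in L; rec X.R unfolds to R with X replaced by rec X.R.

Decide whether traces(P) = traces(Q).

trace-equivalent

Reachable graph of P (3 states):
  m0 = a.a.(0 + 0 + (0 + 0)) → =a=> m1
  m1 = a.(0 + 0 + (0 + 0)) → =a=> m2
  m2 = 0 + 0 + (0 + 0) → (no moves)
Reachable graph of Q (3 states):
  n0 = a.a.(0 + 0 + (0 + 0 + 0)) → =a=> n1
  n1 = a.(0 + 0 + (0 + 0 + 0)) → =a=> n2
  n2 = 0 + 0 + (0 + 0 + 0) → (no moves)
Coarsest stable partition (strong bisimilarity classes):
  B0 = {m0, n0}
  B1 = {m1, n1}
  B2 = {m2, n2}
m0 ∈ B0, n0 ∈ B0 → same block
Bisimilar ⇒ trace-equivalent.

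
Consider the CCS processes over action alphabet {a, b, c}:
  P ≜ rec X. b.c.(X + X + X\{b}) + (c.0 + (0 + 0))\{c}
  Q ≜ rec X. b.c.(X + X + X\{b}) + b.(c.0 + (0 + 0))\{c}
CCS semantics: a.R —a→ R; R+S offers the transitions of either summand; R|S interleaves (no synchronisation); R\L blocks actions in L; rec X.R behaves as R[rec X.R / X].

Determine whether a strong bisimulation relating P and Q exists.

P ≁ Q

LTS(P): 3 reachable states
  s0 = rec X. b.c.(X + X + X\{b}) + (c.0 + (0 + 0))\{c} ⊢ --b--▸ s1
  s1 = c.((rec X. b.c.(X + X + X\{b}) + (c.0 + (0 + 0))\{c}) + (rec X. b.c.(X + X + X\{b}) + (c.0 + (0 + 0))\{c}) + (rec X. b.c.(X + X + X\{b}) + (c.0 + (0 + 0))\{c})\{b}) ⊢ --c--▸ s2
  s2 = (rec X. b.c.(X + X + X\{b}) + (c.0 + (0 + 0))\{c}) + (rec X. b.c.(X + X + X\{b}) + (c.0 + (0 + 0))\{c}) + (rec X. b.c.(X + X + X\{b}) + (c.0 + (0 + 0))\{c})\{b} ⊢ --b--▸ s1
LTS(Q): 4 reachable states
  t0 = rec X. b.c.(X + X + X\{b}) + b.(c.0 + (0 + 0))\{c} ⊢ --b--▸ t1, --b--▸ t2
  t1 = (c.0 + (0 + 0))\{c} ⊢ ·
  t2 = c.((rec X. b.c.(X + X + X\{b}) + b.(c.0 + (0 + 0))\{c}) + (rec X. b.c.(X + X + X\{b}) + b.(c.0 + (0 + 0))\{c}) + (rec X. b.c.(X + X + X\{b}) + b.(c.0 + (0 + 0))\{c})\{b}) ⊢ --c--▸ t3
  t3 = (rec X. b.c.(X + X + X\{b}) + b.(c.0 + (0 + 0))\{c}) + (rec X. b.c.(X + X + X\{b}) + b.(c.0 + (0 + 0))\{c}) + (rec X. b.c.(X + X + X\{b}) + b.(c.0 + (0 + 0))\{c})\{b} ⊢ --b--▸ t1, --b--▸ t2
Coarsest stable partition (strong bisimilarity classes):
  B0 = {s0, s2}
  B1 = {s1}
  B2 = {t0, t3}
  B3 = {t1}
  B4 = {t2}
s0 ∈ B0, t0 ∈ B2 → different blocks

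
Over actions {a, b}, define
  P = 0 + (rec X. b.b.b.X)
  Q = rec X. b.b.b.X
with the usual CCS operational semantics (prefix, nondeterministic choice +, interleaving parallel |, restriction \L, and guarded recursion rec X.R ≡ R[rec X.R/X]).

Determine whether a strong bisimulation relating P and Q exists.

bisimilar

Reachable graph of P (4 states):
  m0 = 0 + (rec X. b.b.b.X) has moves =b=> m1
  m1 = b.b.(rec X. b.b.b.X) has moves =b=> m2
  m2 = b.(rec X. b.b.b.X) has moves =b=> m3
  m3 = rec X. b.b.b.X has moves =b=> m1
Reachable graph of Q (3 states):
  n0 = rec X. b.b.b.X has moves =b=> n1
  n1 = b.b.(rec X. b.b.b.X) has moves =b=> n2
  n2 = b.(rec X. b.b.b.X) has moves =b=> n0
Bisimilarity quotient blocks:
  B0 = {m0, m1, m2, m3, n0, n1, n2}
m0 ∈ B0, n0 ∈ B0 → same block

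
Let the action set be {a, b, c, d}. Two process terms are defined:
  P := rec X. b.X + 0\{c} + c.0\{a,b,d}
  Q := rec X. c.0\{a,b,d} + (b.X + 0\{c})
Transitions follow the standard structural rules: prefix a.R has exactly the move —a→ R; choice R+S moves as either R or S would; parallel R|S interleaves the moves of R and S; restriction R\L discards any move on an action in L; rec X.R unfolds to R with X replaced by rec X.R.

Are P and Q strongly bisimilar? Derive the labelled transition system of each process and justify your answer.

P ~ Q

LTS(P): 2 reachable states
  p0 = rec X. b.X + 0\{c} + c.0\{a,b,d} ⊢ =b=> p0, =c=> p1
  p1 = 0\{a,b,d} ⊢ deadlocked
LTS(Q): 2 reachable states
  q0 = rec X. c.0\{a,b,d} + (b.X + 0\{c}) ⊢ =b=> q0, =c=> q1
  q1 = 0\{a,b,d} ⊢ deadlocked
Coarsest stable partition (strong bisimilarity classes):
  B0 = {p0, q0}
  B1 = {p1, q1}
p0 ∈ B0, q0 ∈ B0 → same block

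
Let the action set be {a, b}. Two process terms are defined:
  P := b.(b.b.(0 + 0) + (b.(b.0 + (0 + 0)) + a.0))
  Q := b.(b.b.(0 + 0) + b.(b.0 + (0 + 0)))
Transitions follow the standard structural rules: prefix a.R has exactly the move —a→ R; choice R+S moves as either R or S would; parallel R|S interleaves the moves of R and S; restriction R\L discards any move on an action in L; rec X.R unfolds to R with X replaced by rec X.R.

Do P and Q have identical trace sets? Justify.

P's transition system — 6 states:
  u0 = b.(b.b.(0 + 0) + (b.(b.0 + (0 + 0)) + a.0)) :: —b→ u1
  u1 = b.b.(0 + 0) + (b.(b.0 + (0 + 0)) + a.0) :: —a→ u2, —b→ u3, —b→ u4
  u2 = 0 :: ∅
  u3 = b.(0 + 0) :: —b→ u5
  u4 = b.0 + (0 + 0) :: —b→ u2
  u5 = 0 + 0 :: ∅
Q's transition system — 6 states:
  v0 = b.(b.b.(0 + 0) + b.(b.0 + (0 + 0))) :: —b→ v1
  v1 = b.b.(0 + 0) + b.(b.0 + (0 + 0)) :: —b→ v2, —b→ v3
  v2 = b.(0 + 0) :: —b→ v4
  v3 = b.0 + (0 + 0) :: —b→ v5
  v4 = 0 + 0 :: ∅
  v5 = 0 :: ∅
Run σ = ⟨ba⟩ on P: start {u0}
  after b @ step 1: {u1}
  after a @ step 2: {u2}
  P completes σ.
Run σ = ⟨ba⟩ on Q: start {v0}
  after b @ step 1: {v1}
  after a @ step 2: ∅  — Q cannot continue

NO — witness ⟨ba⟩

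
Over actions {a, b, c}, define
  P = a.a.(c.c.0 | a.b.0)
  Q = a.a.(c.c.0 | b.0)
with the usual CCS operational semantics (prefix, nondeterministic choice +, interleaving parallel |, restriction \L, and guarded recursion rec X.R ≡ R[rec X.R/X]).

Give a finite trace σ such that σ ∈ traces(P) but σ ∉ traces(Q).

LTS(P): 11 reachable states
  p0 = a.a.(c.c.0 | a.b.0) has moves -a-> p1
  p1 = a.(c.c.0 | a.b.0) has moves -a-> p2
  p2 = c.c.0 | a.b.0 has moves -a-> p3, -c-> p4
  p3 = c.c.0 | b.0 has moves -b-> p5, -c-> p6
  p4 = c.0 | a.b.0 has moves -a-> p6, -c-> p7
  p5 = c.c.0 | 0 has moves -c-> p8
  p6 = c.0 | b.0 has moves -b-> p8, -c-> p9
  p7 = 0 | a.b.0 has moves -a-> p9
  p8 = c.0 | 0 has moves -c-> p10
  p9 = 0 | b.0 has moves -b-> p10
  p10 = 0 | 0 has moves ∅
LTS(Q): 8 reachable states
  q0 = a.a.(c.c.0 | b.0) has moves -a-> q1
  q1 = a.(c.c.0 | b.0) has moves -a-> q2
  q2 = c.c.0 | b.0 has moves -b-> q3, -c-> q4
  q3 = c.c.0 | 0 has moves -c-> q5
  q4 = c.0 | b.0 has moves -b-> q5, -c-> q6
  q5 = c.0 | 0 has moves -c-> q7
  q6 = 0 | b.0 has moves -b-> q7
  q7 = 0 | 0 has moves ∅
Run σ = ⟨aaa⟩ on P: start {p0}
  [1] a ⇒ {p1}
  [2] a ⇒ {p2}
  [3] a ⇒ {p3}
  ✓ P
Run σ = ⟨aaa⟩ on Q: start {q0}
  [1] a ⇒ {q1}
  [2] a ⇒ {q2}
  [3] a ⇒ ∅ (Q stuck)

aaa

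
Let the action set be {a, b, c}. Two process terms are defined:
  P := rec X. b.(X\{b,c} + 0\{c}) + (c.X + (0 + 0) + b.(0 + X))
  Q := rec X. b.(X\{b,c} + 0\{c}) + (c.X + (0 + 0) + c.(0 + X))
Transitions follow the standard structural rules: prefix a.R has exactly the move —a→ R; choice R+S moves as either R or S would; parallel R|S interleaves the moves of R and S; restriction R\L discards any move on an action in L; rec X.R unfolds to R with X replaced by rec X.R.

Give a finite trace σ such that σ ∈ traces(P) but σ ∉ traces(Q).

Reachable graph of P (3 states):
  u0 = rec X. b.(X\{b,c} + 0\{c}) + (c.X + (0 + 0) + b.(0 + X)) ⊢ =b=> u1, =b=> u2, =c=> u0
  u1 = (rec X. b.(X\{b,c} + 0\{c}) + (c.X + (0 + 0) + b.(0 + X)))\{b,c} + 0\{c} ⊢ ∅
  u2 = 0 + (rec X. b.(X\{b,c} + 0\{c}) + (c.X + (0 + 0) + b.(0 + X))) ⊢ =b=> u1, =b=> u2, =c=> u0
Reachable graph of Q (3 states):
  v0 = rec X. b.(X\{b,c} + 0\{c}) + (c.X + (0 + 0) + c.(0 + X)) ⊢ =b=> v1, =c=> v0, =c=> v2
  v1 = (rec X. b.(X\{b,c} + 0\{c}) + (c.X + (0 + 0) + c.(0 + X)))\{b,c} + 0\{c} ⊢ ∅
  v2 = 0 + (rec X. b.(X\{b,c} + 0\{c}) + (c.X + (0 + 0) + c.(0 + X))) ⊢ =b=> v1, =c=> v0, =c=> v2
Run σ = ⟨bb⟩ on P: start {u0}
  [1] b ⇒ {u1, u2}
  [2] b ⇒ {u1, u2}
  ✓ P
Run σ = ⟨bb⟩ on Q: start {v0}
  [1] b ⇒ {v1}
  [2] b ⇒ ∅  — Q cannot continue

bb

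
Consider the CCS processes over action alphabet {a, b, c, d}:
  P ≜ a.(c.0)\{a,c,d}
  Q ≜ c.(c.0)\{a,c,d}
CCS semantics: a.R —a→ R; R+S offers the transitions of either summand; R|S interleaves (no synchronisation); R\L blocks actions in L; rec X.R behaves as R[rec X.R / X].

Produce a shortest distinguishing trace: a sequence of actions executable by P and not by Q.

a

LTS(P): 2 reachable states
  u0 = a.(c.0)\{a,c,d} → --a--▸ u1
  u1 = (c.0)\{a,c,d} → stopped
LTS(Q): 2 reachable states
  v0 = c.(c.0)\{a,c,d} → --c--▸ v1
  v1 = (c.0)\{a,c,d} → stopped
Run σ = ⟨a⟩ on P: start {u0}
  after a @ step 1: {u1}
  — P admits the full trace.
Run σ = ⟨a⟩ on Q: start {v0}
  after a @ step 1: no successor for Q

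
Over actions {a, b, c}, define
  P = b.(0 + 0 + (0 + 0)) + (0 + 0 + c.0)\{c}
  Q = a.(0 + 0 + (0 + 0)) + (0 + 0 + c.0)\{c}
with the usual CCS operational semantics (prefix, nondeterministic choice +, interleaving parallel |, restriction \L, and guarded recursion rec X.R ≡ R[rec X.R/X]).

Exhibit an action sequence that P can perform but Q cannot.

b

Reachable graph of P (2 states):
  p0 = b.(0 + 0 + (0 + 0)) + (0 + 0 + c.0)\{c} has moves —b→ p1
  p1 = 0 + 0 + (0 + 0) has moves stopped
Reachable graph of Q (2 states):
  q0 = a.(0 + 0 + (0 + 0)) + (0 + 0 + c.0)\{c} has moves —a→ q1
  q1 = 0 + 0 + (0 + 0) has moves stopped
Trace ⟨b⟩ through P, begin at {p0}:
  [1] b ⇒ {p1}
  ✓ P
Trace ⟨b⟩ through Q, begin at {q0}:
  [1] b ⇒ no successor for Q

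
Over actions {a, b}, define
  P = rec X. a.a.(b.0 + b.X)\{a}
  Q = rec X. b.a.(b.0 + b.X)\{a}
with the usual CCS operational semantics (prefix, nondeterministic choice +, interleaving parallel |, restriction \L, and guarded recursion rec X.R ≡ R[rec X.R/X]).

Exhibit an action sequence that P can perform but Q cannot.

LTS(P): 5 reachable states
  u0 = rec X. a.a.(b.0 + b.X)\{a} → --a--▸ u1
  u1 = a.(b.0 + b.(rec X. a.a.(b.0 + b.X)\{a}))\{a} → --a--▸ u2
  u2 = (b.0 + b.(rec X. a.a.(b.0 + b.X)\{a}))\{a} → --b--▸ u3, --b--▸ u4
  u3 = (rec X. a.a.(b.0 + b.X)\{a})\{a} → stopped
  u4 = 0\{a} → stopped
LTS(Q): 6 reachable states
  v0 = rec X. b.a.(b.0 + b.X)\{a} → --b--▸ v1
  v1 = a.(b.0 + b.(rec X. b.a.(b.0 + b.X)\{a}))\{a} → --a--▸ v2
  v2 = (b.0 + b.(rec X. b.a.(b.0 + b.X)\{a}))\{a} → --b--▸ v3, --b--▸ v4
  v3 = (rec X. b.a.(b.0 + b.X)\{a})\{a} → --b--▸ v5
  v4 = 0\{a} → stopped
  v5 = (a.(b.0 + b.(rec X. b.a.(b.0 + b.X)\{a}))\{a})\{a} → stopped
Trace ⟨a⟩ through P, begin at {u0}:
  after a @ step 1: {u1}
  ✓ P
Trace ⟨a⟩ through Q, begin at {v0}:
  after a @ step 1: no successor for Q

a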